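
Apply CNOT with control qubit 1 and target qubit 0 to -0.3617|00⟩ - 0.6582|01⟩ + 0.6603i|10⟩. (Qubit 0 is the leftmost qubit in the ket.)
-0.3617|00⟩ + 0.6603i|10⟩ - 0.6582|11⟩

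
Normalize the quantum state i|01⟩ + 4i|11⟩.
0.2425i|01⟩ + 0.9701i|11⟩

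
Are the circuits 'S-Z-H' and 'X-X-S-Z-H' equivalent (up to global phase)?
Yes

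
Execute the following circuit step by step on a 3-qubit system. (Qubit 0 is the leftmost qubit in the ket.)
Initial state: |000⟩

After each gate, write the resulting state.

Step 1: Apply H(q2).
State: 1/√2|000⟩ + 1/√2|001⟩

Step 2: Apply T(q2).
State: 1/√2|000⟩ + (1/2 + (1/2)i)|001⟩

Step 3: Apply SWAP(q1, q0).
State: 1/√2|000⟩ + (1/2 + (1/2)i)|001⟩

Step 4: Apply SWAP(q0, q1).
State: 1/√2|000⟩ + (1/2 + (1/2)i)|001⟩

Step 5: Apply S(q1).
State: 1/√2|000⟩ + (1/2 + (1/2)i)|001⟩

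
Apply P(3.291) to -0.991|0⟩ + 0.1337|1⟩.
-0.991|0⟩ + (-0.1322 - 0.0199i)|1⟩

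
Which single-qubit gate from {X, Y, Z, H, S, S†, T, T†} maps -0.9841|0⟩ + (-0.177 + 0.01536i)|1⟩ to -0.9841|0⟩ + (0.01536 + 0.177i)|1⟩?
S†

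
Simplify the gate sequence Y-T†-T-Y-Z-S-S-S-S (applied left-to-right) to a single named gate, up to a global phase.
Z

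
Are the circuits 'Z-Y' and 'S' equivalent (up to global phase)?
No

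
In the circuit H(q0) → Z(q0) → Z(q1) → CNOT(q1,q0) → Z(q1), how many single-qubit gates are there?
4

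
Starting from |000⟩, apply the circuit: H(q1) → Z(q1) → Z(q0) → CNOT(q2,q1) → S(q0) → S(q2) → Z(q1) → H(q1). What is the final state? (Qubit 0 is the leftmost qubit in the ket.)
|000⟩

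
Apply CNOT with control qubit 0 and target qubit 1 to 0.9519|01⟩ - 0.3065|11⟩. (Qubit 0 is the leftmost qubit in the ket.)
0.9519|01⟩ - 0.3065|10⟩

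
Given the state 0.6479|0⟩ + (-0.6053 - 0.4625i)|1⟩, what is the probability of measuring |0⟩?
0.4198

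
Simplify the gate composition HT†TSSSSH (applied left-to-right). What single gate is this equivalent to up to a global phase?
I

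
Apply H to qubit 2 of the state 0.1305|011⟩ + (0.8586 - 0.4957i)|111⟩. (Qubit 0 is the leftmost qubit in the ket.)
0.09228|010⟩ - 0.09228|011⟩ + (0.6071 - 0.3505i)|110⟩ + (-0.6071 + 0.3505i)|111⟩

H on qubit 2 mixes each pair of kets that differ only in qubit 2: amplitudes (a, b) of (|…0…⟩, |…1…⟩) become ((a + b)/√2, (a − b)/√2). Kets absent from the input have amplitude 0.
(|010⟩, |011⟩): (a, b) = (0, 0.1305) → (0.09228, -0.09228)
(|110⟩, |111⟩): (a, b) = (0, (0.8586 - 0.4957i)) → ((0.6071 - 0.3505i), (-0.6071 + 0.3505i))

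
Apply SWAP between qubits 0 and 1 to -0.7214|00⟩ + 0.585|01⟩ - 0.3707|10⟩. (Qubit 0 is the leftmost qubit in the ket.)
-0.7214|00⟩ - 0.3707|01⟩ + 0.585|10⟩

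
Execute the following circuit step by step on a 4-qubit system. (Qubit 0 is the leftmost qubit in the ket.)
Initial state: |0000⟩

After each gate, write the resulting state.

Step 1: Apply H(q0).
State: 1/√2|0000⟩ + 1/√2|1000⟩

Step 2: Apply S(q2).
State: 1/√2|0000⟩ + 1/√2|1000⟩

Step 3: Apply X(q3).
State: 1/√2|0001⟩ + 1/√2|1001⟩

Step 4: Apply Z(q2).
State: 1/√2|0001⟩ + 1/√2|1001⟩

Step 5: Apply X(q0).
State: 1/√2|0001⟩ + 1/√2|1001⟩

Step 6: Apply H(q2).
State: 1/2|0001⟩ + 1/2|0011⟩ + 1/2|1001⟩ + 1/2|1011⟩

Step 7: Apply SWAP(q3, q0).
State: 1/2|1000⟩ + 1/2|1001⟩ + 1/2|1010⟩ + 1/2|1011⟩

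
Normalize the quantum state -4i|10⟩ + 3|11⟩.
-0.8i|10⟩ + 0.6|11⟩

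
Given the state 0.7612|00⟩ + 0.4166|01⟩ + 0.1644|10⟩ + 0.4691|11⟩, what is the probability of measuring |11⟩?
0.2201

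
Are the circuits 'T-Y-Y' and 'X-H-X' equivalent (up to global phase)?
No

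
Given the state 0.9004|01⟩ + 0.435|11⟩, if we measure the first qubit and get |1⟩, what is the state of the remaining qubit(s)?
|1⟩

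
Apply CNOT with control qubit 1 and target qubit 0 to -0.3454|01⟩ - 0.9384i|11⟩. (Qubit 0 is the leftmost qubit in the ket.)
-0.9384i|01⟩ - 0.3454|11⟩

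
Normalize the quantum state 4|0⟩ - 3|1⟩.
0.8|0⟩ - 0.6|1⟩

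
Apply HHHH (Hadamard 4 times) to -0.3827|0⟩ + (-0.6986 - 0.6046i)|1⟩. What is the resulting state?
-0.3827|0⟩ + (-0.6986 - 0.6046i)|1⟩

H² = I, so an even number of Hadamards cancels: H^4 = I and the state is unchanged.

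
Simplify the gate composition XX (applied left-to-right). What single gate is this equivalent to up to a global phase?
I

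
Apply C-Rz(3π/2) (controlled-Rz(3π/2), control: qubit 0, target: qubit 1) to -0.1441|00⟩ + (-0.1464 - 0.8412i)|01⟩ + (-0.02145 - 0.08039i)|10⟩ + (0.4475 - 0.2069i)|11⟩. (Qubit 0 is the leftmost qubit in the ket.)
-0.1441|00⟩ + (-0.1464 - 0.8412i)|01⟩ + (-0.04168 + 0.07201i)|10⟩ + (-0.1701 + 0.4627i)|11⟩

C-Rz(3π/2) leaves the control-|0⟩ kets |00⟩, |01⟩ unchanged and applies Rz(3π/2) to qubit 1 on the control-|1⟩ pair (|10⟩, |11⟩).
Rz(3π/2) = [[e^(−iθ/2), 0], [0, e^(iθ/2)]] with e^(±iθ/2) = cos(θ/2) ± i·sin(θ/2); θ = 3π/2, cos(θ/2) ≈ -0.707107, sin(θ/2) ≈ 0.707107.
With a = amp(|10⟩) = (-0.02145 - 0.08039i) and b = amp(|11⟩) = (0.4475 - 0.2069i):
new amp(|10⟩) = (-0.707107 - 0.707107i)·a = (-0.04168 + 0.07201i)
new amp(|11⟩) = (-0.707107 + 0.707107i)·b = (-0.1701 + 0.4627i)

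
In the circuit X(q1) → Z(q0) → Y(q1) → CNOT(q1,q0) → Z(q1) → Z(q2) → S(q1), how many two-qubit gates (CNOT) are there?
1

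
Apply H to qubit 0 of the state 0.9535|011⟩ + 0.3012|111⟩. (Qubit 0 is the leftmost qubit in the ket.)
0.8872|011⟩ + 0.4612|111⟩

H on qubit 0 mixes each pair of kets that differ only in qubit 0: amplitudes (a, b) of (|…0…⟩, |…1…⟩) become ((a + b)/√2, (a − b)/√2). Kets absent from the input have amplitude 0.
(|011⟩, |111⟩): (a, b) = (0.9535, 0.3012) → (0.8872, 0.4612)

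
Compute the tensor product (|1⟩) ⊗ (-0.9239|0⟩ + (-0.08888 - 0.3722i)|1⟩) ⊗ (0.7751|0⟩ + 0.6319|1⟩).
-0.7161|100⟩ - 0.5838|101⟩ + (-0.06889 - 0.2885i)|110⟩ + (-0.05616 - 0.2352i)|111⟩

amp(|b₁b₂…⟩) = product of the factor amplitudes for bits b₁, b₂, …; only kets whose every factor amplitude is nonzero survive.
|100⟩: (1)(-0.9239)(0.7751) = -0.7161
|101⟩: (1)(-0.9239)(0.6319) = -0.5838
|110⟩: (1)(-0.08888 - 0.3722i)(0.7751) = (-0.06889 - 0.2885i)
|111⟩: (1)(-0.08888 - 0.3722i)(0.6319) = (-0.05616 - 0.2352i)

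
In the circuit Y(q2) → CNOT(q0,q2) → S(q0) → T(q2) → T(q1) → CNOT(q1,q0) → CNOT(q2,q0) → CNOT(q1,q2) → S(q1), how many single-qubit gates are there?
5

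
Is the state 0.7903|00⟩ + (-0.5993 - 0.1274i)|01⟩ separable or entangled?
Separable

Writing the state as a|00⟩ + b|01⟩ + c|10⟩ + d|11⟩, it is a product state iff ad − bc = 0.
Here (a, b, c, d) = (0.7903, (-0.5993 - 0.1274i), 0, 0): ad − bc = (0.7903)(0) − (-0.5993 - 0.1274i)(0) = 0, so the state is separable.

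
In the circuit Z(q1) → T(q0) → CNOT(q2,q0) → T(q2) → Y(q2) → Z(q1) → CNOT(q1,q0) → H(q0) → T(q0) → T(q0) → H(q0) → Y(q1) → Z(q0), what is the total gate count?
13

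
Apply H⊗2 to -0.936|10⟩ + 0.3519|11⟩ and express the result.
-0.2921|00⟩ - 0.644|01⟩ + 0.2921|10⟩ + 0.644|11⟩

H⊗2 gives amp(|y⟩) = (1/2) Σ_x (−1)^(x·y) amp(|x⟩), where x·y is the number of positions in which both x and y have a 1.
|00⟩: (-0.936 + 0.3519)/2 = -0.2921
|01⟩: (-0.936 - 0.3519)/2 = -0.644
|10⟩: (0.936 - 0.3519)/2 = 0.2921
|11⟩: (0.936 + 0.3519)/2 = 0.644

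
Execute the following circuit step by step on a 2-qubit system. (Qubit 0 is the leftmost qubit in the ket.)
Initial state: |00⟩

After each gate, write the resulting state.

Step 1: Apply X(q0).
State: |10⟩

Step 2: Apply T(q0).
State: (1/√2 + (1/√2)i)|10⟩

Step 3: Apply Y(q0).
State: (1/√2 - (1/√2)i)|00⟩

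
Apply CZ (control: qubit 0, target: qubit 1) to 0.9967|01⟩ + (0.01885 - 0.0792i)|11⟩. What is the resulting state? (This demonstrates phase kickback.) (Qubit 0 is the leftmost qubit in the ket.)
0.9967|01⟩ + (-0.01885 + 0.0792i)|11⟩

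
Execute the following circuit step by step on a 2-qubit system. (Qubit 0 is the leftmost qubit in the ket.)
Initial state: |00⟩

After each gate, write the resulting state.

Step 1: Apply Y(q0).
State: i|10⟩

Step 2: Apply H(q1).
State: (1/√2)i|10⟩ + (1/√2)i|11⟩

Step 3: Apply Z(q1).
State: (1/√2)i|10⟩ - (1/√2)i|11⟩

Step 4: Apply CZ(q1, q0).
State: (1/√2)i|10⟩ + (1/√2)i|11⟩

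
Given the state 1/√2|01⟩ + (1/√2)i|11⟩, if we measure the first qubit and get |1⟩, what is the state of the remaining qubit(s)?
i|1⟩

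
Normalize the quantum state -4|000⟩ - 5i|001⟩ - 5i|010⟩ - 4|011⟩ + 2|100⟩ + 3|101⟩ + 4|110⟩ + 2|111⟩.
-0.373|000⟩ - 0.4663i|001⟩ - 0.4663i|010⟩ - 0.373|011⟩ + 0.1865|100⟩ + 0.2798|101⟩ + 0.373|110⟩ + 0.1865|111⟩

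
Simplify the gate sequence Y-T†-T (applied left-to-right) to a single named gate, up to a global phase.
Y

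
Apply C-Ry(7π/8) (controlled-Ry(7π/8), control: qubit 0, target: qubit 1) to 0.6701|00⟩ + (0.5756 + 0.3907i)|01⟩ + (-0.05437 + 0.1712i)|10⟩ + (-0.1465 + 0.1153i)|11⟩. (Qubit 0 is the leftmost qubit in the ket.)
0.6701|00⟩ + (0.5756 + 0.3907i)|01⟩ + (0.1331 - 0.07969i)|10⟩ + (-0.08191 + 0.1904i)|11⟩

C-Ry(7π/8) leaves the control-|0⟩ kets |00⟩, |01⟩ unchanged and applies Ry(7π/8) to qubit 1 on the control-|1⟩ pair (|10⟩, |11⟩).
Ry(7π/8) = [[cos(θ/2), −sin(θ/2)], [sin(θ/2), cos(θ/2)]]; θ = 7π/8, cos(θ/2) ≈ 0.19509, sin(θ/2) ≈ 0.980785.
With a = amp(|10⟩) = (-0.05437 + 0.1712i) and b = amp(|11⟩) = (-0.1465 + 0.1153i):
new amp(|10⟩) = (0.19509)·a + (-0.980785)·b = (0.1331 - 0.07969i)
new amp(|11⟩) = (0.980785)·a + (0.19509)·b = (-0.08191 + 0.1904i)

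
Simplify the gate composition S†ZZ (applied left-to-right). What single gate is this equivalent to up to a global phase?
S†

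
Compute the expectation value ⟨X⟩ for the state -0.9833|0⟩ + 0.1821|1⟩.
-0.3581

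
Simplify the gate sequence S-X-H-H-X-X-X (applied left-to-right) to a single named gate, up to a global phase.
S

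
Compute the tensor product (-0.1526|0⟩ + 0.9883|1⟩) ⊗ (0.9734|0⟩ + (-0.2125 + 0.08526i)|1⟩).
-0.1485|00⟩ + (0.03243 - 0.01301i)|01⟩ + 0.962|10⟩ + (-0.21 + 0.08426i)|11⟩

amp(|b₁b₂…⟩) = product of the factor amplitudes for bits b₁, b₂, …; only kets whose every factor amplitude is nonzero survive.
|00⟩: (-0.1526)(0.9734) = -0.1485
|01⟩: (-0.1526)(-0.2125 + 0.08526i) = (0.03243 - 0.01301i)
|10⟩: (0.9883)(0.9734) = 0.962
|11⟩: (0.9883)(-0.2125 + 0.08526i) = (-0.21 + 0.08426i)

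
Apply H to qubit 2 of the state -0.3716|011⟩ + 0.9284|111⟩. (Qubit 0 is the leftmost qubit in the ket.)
-0.2628|010⟩ + 0.2628|011⟩ + 0.6565|110⟩ - 0.6565|111⟩

H on qubit 2 mixes each pair of kets that differ only in qubit 2: amplitudes (a, b) of (|…0…⟩, |…1…⟩) become ((a + b)/√2, (a − b)/√2). Kets absent from the input have amplitude 0.
(|010⟩, |011⟩): (a, b) = (0, -0.3716) → (-0.2628, 0.2628)
(|110⟩, |111⟩): (a, b) = (0, 0.9284) → (0.6565, -0.6565)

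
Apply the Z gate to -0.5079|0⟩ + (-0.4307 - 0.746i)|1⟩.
-0.5079|0⟩ + (0.4307 + 0.746i)|1⟩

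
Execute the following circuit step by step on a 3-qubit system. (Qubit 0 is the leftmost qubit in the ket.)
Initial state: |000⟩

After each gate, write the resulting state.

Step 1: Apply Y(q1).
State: i|010⟩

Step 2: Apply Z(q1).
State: -i|010⟩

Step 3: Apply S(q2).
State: -i|010⟩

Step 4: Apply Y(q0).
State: |110⟩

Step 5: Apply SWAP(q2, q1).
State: |101⟩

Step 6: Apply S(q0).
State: i|101⟩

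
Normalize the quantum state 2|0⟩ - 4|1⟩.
1/√5|0⟩ - 0.8944|1⟩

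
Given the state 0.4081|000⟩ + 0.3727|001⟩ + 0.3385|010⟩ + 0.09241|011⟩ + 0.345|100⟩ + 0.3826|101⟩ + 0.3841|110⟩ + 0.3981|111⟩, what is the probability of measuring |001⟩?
0.1389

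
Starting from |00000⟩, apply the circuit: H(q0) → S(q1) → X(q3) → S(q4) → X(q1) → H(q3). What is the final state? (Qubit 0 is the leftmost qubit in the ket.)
1/2|01000⟩ - 1/2|01010⟩ + 1/2|11000⟩ - 1/2|11010⟩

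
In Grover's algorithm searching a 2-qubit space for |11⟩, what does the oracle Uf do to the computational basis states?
Uf|x⟩ = -|x⟩ if x = 11, else |x⟩ (phase flip on target)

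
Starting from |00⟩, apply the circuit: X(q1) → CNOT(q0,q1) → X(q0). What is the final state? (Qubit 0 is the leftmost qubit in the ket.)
|11⟩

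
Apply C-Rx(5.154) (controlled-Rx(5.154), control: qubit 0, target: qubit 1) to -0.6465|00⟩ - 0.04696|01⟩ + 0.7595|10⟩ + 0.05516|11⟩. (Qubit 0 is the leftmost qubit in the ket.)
-0.6465|00⟩ - 0.04696|01⟩ + (-0.6416 - 0.02951i)|10⟩ + (-0.0466 - 0.4064i)|11⟩

C-Rx(5.154) leaves the control-|0⟩ kets |00⟩, |01⟩ unchanged and applies Rx(5.154) to qubit 1 on the control-|1⟩ pair (|10⟩, |11⟩).
Rx(5.154) = [[cos(θ/2), −i·sin(θ/2)], [−i·sin(θ/2), cos(θ/2)]]; θ = 5.154, cos(θ/2) ≈ -0.844807, sin(θ/2) ≈ 0.535072.
With a = amp(|10⟩) = 0.7595 and b = amp(|11⟩) = 0.05516:
new amp(|10⟩) = (-0.844807)·a + (-0.535072i)·b = (-0.6416 - 0.02951i)
new amp(|11⟩) = (-0.535072i)·a + (-0.844807)·b = (-0.0466 - 0.4064i)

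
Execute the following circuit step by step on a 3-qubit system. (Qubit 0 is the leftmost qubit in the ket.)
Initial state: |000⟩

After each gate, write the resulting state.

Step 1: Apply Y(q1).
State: i|010⟩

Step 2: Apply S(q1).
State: -|010⟩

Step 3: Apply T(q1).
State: (-1/√2 - (1/√2)i)|010⟩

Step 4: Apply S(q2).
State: (-1/√2 - (1/√2)i)|010⟩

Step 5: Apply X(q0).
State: (-1/√2 - (1/√2)i)|110⟩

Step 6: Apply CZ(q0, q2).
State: (-1/√2 - (1/√2)i)|110⟩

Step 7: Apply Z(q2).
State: (-1/√2 - (1/√2)i)|110⟩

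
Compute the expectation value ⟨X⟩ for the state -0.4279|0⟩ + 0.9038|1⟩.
-0.7735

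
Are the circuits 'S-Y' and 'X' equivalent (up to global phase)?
No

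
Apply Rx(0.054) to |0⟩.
0.9996|0⟩ - 0.027i|1⟩

Rx(0.054) = [[cos(θ/2), −i·sin(θ/2)], [−i·sin(θ/2), cos(θ/2)]]; θ = 0.054, cos(θ/2) ≈ 0.999636, sin(θ/2) ≈ 0.0269967.
With a = amp(|0⟩) = 1 and b = amp(|1⟩) = 0:
new amp(|0⟩) = (0.999636)·a + (-0.0269967i)·b = 0.9996
new amp(|1⟩) = (-0.0269967i)·a + (0.999636)·b = -0.027i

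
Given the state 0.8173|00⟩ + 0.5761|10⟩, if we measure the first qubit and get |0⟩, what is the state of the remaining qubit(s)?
|0⟩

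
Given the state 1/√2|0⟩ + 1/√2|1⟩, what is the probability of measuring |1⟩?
1/2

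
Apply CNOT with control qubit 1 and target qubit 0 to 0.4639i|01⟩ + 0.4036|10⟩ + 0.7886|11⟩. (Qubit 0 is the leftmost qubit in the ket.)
0.7886|01⟩ + 0.4036|10⟩ + 0.4639i|11⟩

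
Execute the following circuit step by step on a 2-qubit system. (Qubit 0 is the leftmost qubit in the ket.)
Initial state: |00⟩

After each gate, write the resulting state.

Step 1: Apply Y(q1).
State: i|01⟩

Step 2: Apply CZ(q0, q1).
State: i|01⟩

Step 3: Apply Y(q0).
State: -|11⟩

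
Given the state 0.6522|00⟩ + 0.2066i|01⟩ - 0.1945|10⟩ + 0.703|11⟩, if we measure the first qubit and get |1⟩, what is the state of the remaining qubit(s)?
-0.2667|0⟩ + 0.9638|1⟩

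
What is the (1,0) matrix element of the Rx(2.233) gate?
-0.8986i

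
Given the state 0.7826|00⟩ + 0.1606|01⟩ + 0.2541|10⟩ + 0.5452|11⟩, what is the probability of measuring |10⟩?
0.06457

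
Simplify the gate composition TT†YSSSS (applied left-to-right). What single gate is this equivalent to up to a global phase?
Y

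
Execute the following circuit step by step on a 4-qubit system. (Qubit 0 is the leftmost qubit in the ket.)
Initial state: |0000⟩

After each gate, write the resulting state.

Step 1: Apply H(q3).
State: 1/√2|0000⟩ + 1/√2|0001⟩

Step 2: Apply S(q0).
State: 1/√2|0000⟩ + 1/√2|0001⟩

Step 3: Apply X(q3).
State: 1/√2|0000⟩ + 1/√2|0001⟩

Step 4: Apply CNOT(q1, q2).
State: 1/√2|0000⟩ + 1/√2|0001⟩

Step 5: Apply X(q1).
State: 1/√2|0100⟩ + 1/√2|0101⟩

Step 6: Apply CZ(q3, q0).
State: 1/√2|0100⟩ + 1/√2|0101⟩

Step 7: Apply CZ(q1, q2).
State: 1/√2|0100⟩ + 1/√2|0101⟩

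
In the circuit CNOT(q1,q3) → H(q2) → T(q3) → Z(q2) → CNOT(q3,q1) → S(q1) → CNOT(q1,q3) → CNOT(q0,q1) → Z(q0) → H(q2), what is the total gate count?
10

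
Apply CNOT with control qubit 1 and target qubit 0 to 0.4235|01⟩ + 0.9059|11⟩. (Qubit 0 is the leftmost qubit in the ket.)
0.9059|01⟩ + 0.4235|11⟩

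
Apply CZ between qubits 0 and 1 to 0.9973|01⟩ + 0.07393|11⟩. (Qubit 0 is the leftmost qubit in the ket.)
0.9973|01⟩ - 0.07393|11⟩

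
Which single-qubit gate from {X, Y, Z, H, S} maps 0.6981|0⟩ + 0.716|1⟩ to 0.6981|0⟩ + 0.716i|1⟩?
S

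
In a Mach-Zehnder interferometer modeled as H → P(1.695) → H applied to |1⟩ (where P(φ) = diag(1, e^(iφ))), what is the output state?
(0.5619 - 0.4961i)|0⟩ + (0.4381 + 0.4961i)|1⟩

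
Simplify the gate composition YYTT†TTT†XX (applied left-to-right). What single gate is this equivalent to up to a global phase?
T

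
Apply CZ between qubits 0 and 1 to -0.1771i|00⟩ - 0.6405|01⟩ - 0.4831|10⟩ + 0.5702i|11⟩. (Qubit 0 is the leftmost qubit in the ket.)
-0.1771i|00⟩ - 0.6405|01⟩ - 0.4831|10⟩ - 0.5702i|11⟩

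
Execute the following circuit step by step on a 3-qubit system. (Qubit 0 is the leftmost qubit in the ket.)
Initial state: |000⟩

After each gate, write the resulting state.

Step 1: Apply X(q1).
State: |010⟩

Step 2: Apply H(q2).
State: 1/√2|010⟩ + 1/√2|011⟩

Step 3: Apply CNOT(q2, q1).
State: 1/√2|001⟩ + 1/√2|010⟩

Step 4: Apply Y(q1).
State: -(1/√2)i|000⟩ + (1/√2)i|011⟩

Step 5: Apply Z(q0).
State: -(1/√2)i|000⟩ + (1/√2)i|011⟩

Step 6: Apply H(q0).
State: -(1/2)i|000⟩ + (1/2)i|011⟩ - (1/2)i|100⟩ + (1/2)i|111⟩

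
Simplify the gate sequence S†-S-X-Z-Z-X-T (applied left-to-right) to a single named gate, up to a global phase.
T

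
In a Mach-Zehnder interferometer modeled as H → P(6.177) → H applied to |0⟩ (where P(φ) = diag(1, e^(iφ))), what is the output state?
(0.9972 - 0.05299i)|0⟩ + (0.002816 + 0.05299i)|1⟩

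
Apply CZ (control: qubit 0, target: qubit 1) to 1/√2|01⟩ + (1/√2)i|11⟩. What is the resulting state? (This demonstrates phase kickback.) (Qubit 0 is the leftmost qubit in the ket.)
1/√2|01⟩ - (1/√2)i|11⟩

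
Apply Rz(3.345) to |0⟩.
(-0.1015 - 0.9948i)|0⟩

Rz(3.345) = [[e^(−iθ/2), 0], [0, e^(iθ/2)]] with e^(±iθ/2) = cos(θ/2) ± i·sin(θ/2); θ = 3.345, cos(θ/2) ≈ -0.101528, sin(θ/2) ≈ 0.994833.
With a = amp(|0⟩) = 1 and b = amp(|1⟩) = 0:
new amp(|0⟩) = (-0.101528 - 0.994833i)·a = (-0.1015 - 0.9948i)
new amp(|1⟩) = (-0.101528 + 0.994833i)·b = 0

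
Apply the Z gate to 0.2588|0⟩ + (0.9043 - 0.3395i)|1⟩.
0.2588|0⟩ + (-0.9043 + 0.3395i)|1⟩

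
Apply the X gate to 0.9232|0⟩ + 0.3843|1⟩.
0.3843|0⟩ + 0.9232|1⟩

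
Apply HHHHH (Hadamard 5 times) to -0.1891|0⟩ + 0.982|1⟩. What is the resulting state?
0.5607|0⟩ - 0.8281|1⟩

H² = I, so H^5 = H: a single Hadamard. With (a, b) = (-0.1891, 0.982), H gives ((a + b)/√2, (a − b)/√2) = (0.5607, -0.8281).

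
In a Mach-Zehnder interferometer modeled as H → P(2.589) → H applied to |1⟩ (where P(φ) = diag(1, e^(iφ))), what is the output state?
(0.9256 - 0.2624i)|0⟩ + (0.07442 + 0.2624i)|1⟩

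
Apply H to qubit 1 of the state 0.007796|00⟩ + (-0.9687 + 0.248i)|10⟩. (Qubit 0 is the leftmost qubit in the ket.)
0.005513|00⟩ + 0.005513|01⟩ + (-0.685 + 0.1754i)|10⟩ + (-0.685 + 0.1754i)|11⟩

H on qubit 1 mixes each pair of kets that differ only in qubit 1: amplitudes (a, b) of (|…0…⟩, |…1…⟩) become ((a + b)/√2, (a − b)/√2). Kets absent from the input have amplitude 0.
(|00⟩, |01⟩): (a, b) = (0.007796, 0) → (0.005513, 0.005513)
(|10⟩, |11⟩): (a, b) = ((-0.9687 + 0.248i), 0) → ((-0.685 + 0.1754i), (-0.685 + 0.1754i))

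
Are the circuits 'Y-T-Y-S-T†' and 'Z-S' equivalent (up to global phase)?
No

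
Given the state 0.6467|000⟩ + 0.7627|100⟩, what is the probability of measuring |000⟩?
0.4182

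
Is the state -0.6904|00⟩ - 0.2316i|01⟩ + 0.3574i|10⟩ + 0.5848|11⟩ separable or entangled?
Entangled

Writing the state as a|00⟩ + b|01⟩ + c|10⟩ + d|11⟩, it is a product state iff ad − bc = 0.
Here (a, b, c, d) = (-0.6904, -0.2316i, 0.3574i, 0.5848): ad − bc = (-0.6904)(0.5848) − (-0.2316i)(0.3574i) = -0.4865 ≠ 0, so the state is entangled.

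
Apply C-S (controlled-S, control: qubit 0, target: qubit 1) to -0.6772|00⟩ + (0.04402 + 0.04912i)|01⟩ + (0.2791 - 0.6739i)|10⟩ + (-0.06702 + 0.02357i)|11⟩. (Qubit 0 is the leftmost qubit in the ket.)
-0.6772|00⟩ + (0.04402 + 0.04912i)|01⟩ + (0.2791 - 0.6739i)|10⟩ + (-0.02357 - 0.06702i)|11⟩

C-S leaves the control-|0⟩ kets |00⟩, |01⟩ unchanged and applies S to qubit 1 on the control-|1⟩ pair (|10⟩, |11⟩).
S = [[1, 0], [0, i]].
With a = amp(|10⟩) = (0.2791 - 0.6739i) and b = amp(|11⟩) = (-0.06702 + 0.02357i):
new amp(|10⟩) = (1)·a = (0.2791 - 0.6739i)
new amp(|11⟩) = (i)·b = (-0.02357 - 0.06702i)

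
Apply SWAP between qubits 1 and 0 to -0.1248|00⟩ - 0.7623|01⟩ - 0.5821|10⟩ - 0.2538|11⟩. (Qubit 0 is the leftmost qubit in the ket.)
-0.1248|00⟩ - 0.5821|01⟩ - 0.7623|10⟩ - 0.2538|11⟩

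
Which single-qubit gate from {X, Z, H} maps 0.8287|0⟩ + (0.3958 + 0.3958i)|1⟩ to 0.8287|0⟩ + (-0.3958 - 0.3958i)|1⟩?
Z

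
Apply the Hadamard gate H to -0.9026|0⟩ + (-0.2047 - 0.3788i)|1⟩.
(-0.783 - 0.2679i)|0⟩ + (-0.4935 + 0.2679i)|1⟩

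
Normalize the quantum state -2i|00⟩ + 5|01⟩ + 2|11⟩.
-0.3482i|00⟩ + 0.8704|01⟩ + 0.3482|11⟩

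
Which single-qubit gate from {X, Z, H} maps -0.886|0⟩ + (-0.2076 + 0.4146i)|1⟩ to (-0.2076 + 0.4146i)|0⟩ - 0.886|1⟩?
X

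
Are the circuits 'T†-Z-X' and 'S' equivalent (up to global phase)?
No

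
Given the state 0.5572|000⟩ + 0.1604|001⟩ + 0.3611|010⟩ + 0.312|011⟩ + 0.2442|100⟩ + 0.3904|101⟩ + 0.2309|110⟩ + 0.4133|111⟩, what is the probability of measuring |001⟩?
0.02573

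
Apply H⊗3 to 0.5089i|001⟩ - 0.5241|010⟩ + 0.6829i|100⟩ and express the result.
(-0.1853 + 0.4214i)|000⟩ + (-0.1853 + 0.06152i)|001⟩ + (0.1853 + 0.4214i)|010⟩ + (0.1853 + 0.06152i)|011⟩ + (-0.1853 - 0.06152i)|100⟩ + (-0.1853 - 0.4214i)|101⟩ + (0.1853 - 0.06152i)|110⟩ + (0.1853 - 0.4214i)|111⟩

H⊗3 gives amp(|y⟩) = (1/2√2) Σ_x (−1)^(x·y) amp(|x⟩), where x·y is the number of positions in which both x and y have a 1.
|000⟩: (0.5089i - 0.5241 + 0.6829i)/(2√2) = (-0.1853 + 0.4214i)
|001⟩: (-0.5089i - 0.5241 + 0.6829i)/(2√2) = (-0.1853 + 0.06152i)
|010⟩: (0.5089i + 0.5241 + 0.6829i)/(2√2) = (0.1853 + 0.4214i)
|011⟩: (-0.5089i + 0.5241 + 0.6829i)/(2√2) = (0.1853 + 0.06152i)
|100⟩: (0.5089i - 0.5241 - 0.6829i)/(2√2) = (-0.1853 - 0.06152i)
|101⟩: (-0.5089i - 0.5241 - 0.6829i)/(2√2) = (-0.1853 - 0.4214i)
|110⟩: (0.5089i + 0.5241 - 0.6829i)/(2√2) = (0.1853 - 0.06152i)
|111⟩: (-0.5089i + 0.5241 - 0.6829i)/(2√2) = (0.1853 - 0.4214i)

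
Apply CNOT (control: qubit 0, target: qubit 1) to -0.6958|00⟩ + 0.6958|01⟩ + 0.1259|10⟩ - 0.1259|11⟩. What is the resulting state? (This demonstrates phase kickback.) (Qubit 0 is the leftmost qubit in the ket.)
-0.6958|00⟩ + 0.6958|01⟩ - 0.1259|10⟩ + 0.1259|11⟩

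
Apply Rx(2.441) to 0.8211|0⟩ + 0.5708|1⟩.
(0.2818 - 0.5361i)|0⟩ + (0.1959 - 0.7712i)|1⟩

Rx(2.441) = [[cos(θ/2), −i·sin(θ/2)], [−i·sin(θ/2), cos(θ/2)]]; θ = 2.441, cos(θ/2) ≈ 0.343176, sin(θ/2) ≈ 0.939271.
With a = amp(|0⟩) = 0.8211 and b = amp(|1⟩) = 0.5708:
new amp(|0⟩) = (0.343176)·a + (-0.939271i)·b = (0.2818 - 0.5361i)
new amp(|1⟩) = (-0.939271i)·a + (0.343176)·b = (0.1959 - 0.7712i)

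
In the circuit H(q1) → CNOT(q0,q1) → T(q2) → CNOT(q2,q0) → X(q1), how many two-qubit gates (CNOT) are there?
2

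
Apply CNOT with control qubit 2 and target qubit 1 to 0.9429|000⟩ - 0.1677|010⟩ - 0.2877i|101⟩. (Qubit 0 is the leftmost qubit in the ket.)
0.9429|000⟩ - 0.1677|010⟩ - 0.2877i|111⟩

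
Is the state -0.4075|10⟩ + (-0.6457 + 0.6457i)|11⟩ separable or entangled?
Separable

Writing the state as a|00⟩ + b|01⟩ + c|10⟩ + d|11⟩, it is a product state iff ad − bc = 0.
Here (a, b, c, d) = (0, 0, -0.4075, (-0.6457 + 0.6457i)): ad − bc = (0)(-0.6457 + 0.6457i) − (0)(-0.4075) = 0, so the state is separable.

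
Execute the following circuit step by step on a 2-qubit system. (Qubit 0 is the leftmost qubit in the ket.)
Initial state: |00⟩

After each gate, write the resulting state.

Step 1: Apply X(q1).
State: |01⟩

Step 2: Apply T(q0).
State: |01⟩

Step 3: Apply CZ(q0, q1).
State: |01⟩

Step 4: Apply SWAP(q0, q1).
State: |10⟩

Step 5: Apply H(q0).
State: 1/√2|00⟩ - 1/√2|10⟩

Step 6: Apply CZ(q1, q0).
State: 1/√2|00⟩ - 1/√2|10⟩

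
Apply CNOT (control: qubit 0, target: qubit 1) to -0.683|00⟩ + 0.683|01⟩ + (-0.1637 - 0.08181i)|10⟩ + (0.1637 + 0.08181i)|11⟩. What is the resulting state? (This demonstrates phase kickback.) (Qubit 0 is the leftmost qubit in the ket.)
-0.683|00⟩ + 0.683|01⟩ + (0.1637 + 0.08181i)|10⟩ + (-0.1637 - 0.08181i)|11⟩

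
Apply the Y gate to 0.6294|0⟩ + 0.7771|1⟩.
-0.7771i|0⟩ + 0.6294i|1⟩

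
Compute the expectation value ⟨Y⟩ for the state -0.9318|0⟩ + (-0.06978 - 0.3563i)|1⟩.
0.664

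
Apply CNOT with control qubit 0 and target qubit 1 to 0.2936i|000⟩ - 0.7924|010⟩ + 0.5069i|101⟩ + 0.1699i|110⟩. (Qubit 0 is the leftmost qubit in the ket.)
0.2936i|000⟩ - 0.7924|010⟩ + 0.1699i|100⟩ + 0.5069i|111⟩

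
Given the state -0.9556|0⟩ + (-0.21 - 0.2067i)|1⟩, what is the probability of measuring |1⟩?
0.08682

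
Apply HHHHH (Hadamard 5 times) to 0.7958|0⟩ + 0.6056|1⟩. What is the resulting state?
0.9909|0⟩ + 0.1345|1⟩

H² = I, so H^5 = H: a single Hadamard. With (a, b) = (0.7958, 0.6056), H gives ((a + b)/√2, (a − b)/√2) = (0.9909, 0.1345).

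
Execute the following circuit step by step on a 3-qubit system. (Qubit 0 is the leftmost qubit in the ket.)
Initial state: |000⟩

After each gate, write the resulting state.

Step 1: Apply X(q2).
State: |001⟩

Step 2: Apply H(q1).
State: 1/√2|001⟩ + 1/√2|011⟩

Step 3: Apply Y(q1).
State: -(1/√2)i|001⟩ + (1/√2)i|011⟩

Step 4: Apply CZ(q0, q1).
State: -(1/√2)i|001⟩ + (1/√2)i|011⟩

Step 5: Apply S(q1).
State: -(1/√2)i|001⟩ - 1/√2|011⟩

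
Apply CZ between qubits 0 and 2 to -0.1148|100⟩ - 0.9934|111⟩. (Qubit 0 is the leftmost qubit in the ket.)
-0.1148|100⟩ + 0.9934|111⟩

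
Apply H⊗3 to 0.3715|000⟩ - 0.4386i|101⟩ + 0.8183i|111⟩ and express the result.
(0.1313 + 0.1342i)|000⟩ + (0.1313 - 0.1342i)|001⟩ + (0.1313 - 0.4444i)|010⟩ + (0.1313 + 0.4444i)|011⟩ + (0.1313 - 0.1342i)|100⟩ + (0.1313 + 0.1342i)|101⟩ + (0.1313 + 0.4444i)|110⟩ + (0.1313 - 0.4444i)|111⟩

H⊗3 gives amp(|y⟩) = (1/2√2) Σ_x (−1)^(x·y) amp(|x⟩), where x·y is the number of positions in which both x and y have a 1.
|000⟩: (0.3715 - 0.4386i + 0.8183i)/(2√2) = (0.1313 + 0.1342i)
|001⟩: (0.3715 + 0.4386i - 0.8183i)/(2√2) = (0.1313 - 0.1342i)
|010⟩: (0.3715 - 0.4386i - 0.8183i)/(2√2) = (0.1313 - 0.4444i)
|011⟩: (0.3715 + 0.4386i + 0.8183i)/(2√2) = (0.1313 + 0.4444i)
|100⟩: (0.3715 + 0.4386i - 0.8183i)/(2√2) = (0.1313 - 0.1342i)
|101⟩: (0.3715 - 0.4386i + 0.8183i)/(2√2) = (0.1313 + 0.1342i)
|110⟩: (0.3715 + 0.4386i + 0.8183i)/(2√2) = (0.1313 + 0.4444i)
|111⟩: (0.3715 - 0.4386i - 0.8183i)/(2√2) = (0.1313 - 0.4444i)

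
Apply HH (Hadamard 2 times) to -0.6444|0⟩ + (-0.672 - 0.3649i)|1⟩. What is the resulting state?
-0.6444|0⟩ + (-0.672 - 0.3649i)|1⟩

H² = I, so an even number of Hadamards cancels: H^2 = I and the state is unchanged.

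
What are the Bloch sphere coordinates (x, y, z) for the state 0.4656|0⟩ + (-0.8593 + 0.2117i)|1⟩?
(-0.8002, 0.1971, -0.5664)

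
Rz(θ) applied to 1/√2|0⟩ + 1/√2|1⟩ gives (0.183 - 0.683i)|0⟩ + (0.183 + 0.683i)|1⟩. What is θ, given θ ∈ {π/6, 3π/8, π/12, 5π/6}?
5π/6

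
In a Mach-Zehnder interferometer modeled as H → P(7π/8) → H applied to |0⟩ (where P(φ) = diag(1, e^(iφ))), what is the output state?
(0.03806 + 0.1913i)|0⟩ + (0.9619 - 0.1913i)|1⟩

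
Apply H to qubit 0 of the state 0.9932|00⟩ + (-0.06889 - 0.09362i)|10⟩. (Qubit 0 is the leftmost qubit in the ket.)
(0.6536 - 0.0662i)|00⟩ + (0.751 + 0.0662i)|10⟩

H on qubit 0 mixes each pair of kets that differ only in qubit 0: amplitudes (a, b) of (|…0…⟩, |…1…⟩) become ((a + b)/√2, (a − b)/√2). Kets absent from the input have amplitude 0.
(|00⟩, |10⟩): (a, b) = (0.9932, (-0.06889 - 0.09362i)) → ((0.6536 - 0.0662i), (0.751 + 0.0662i))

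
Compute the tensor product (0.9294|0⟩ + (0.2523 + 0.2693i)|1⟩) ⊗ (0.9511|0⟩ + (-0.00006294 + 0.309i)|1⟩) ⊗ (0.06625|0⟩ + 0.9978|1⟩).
0.05856|000⟩ + 0.882|001⟩ + (-0.000003875 + 0.01903i)|010⟩ + (-0.00005837 + 0.2866i)|011⟩ + (0.0159 + 0.01697i)|100⟩ + (0.2394 + 0.2556i)|101⟩ + (-0.005514 + 0.005164i)|110⟩ + (-0.08305 + 0.07777i)|111⟩

amp(|b₁b₂…⟩) = product of the factor amplitudes for bits b₁, b₂, …; only kets whose every factor amplitude is nonzero survive.
|000⟩: (0.9294)(0.9511)(0.06625) = 0.05856
|001⟩: (0.9294)(0.9511)(0.9978) = 0.882
|010⟩: (0.9294)(-0.00006294 + 0.309i)(0.06625) = (-0.000003875 + 0.01903i)
|011⟩: (0.9294)(-0.00006294 + 0.309i)(0.9978) = (-0.00005837 + 0.2866i)
|100⟩: (0.2523 + 0.2693i)(0.9511)(0.06625) = (0.0159 + 0.01697i)
|101⟩: (0.2523 + 0.2693i)(0.9511)(0.9978) = (0.2394 + 0.2556i)
|110⟩: (0.2523 + 0.2693i)(-0.00006294 + 0.309i)(0.06625) = (-0.005514 + 0.005164i)
|111⟩: (0.2523 + 0.2693i)(-0.00006294 + 0.309i)(0.9978) = (-0.08305 + 0.07777i)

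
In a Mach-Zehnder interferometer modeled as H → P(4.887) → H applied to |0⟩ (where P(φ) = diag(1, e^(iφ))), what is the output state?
(0.5869 - 0.4924i)|0⟩ + (0.4131 + 0.4924i)|1⟩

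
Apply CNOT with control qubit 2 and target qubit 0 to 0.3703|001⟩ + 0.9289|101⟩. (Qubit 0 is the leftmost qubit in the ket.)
0.9289|001⟩ + 0.3703|101⟩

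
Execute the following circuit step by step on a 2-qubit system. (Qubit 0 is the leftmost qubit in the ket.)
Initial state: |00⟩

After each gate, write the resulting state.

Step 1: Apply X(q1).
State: |01⟩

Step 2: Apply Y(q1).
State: -i|00⟩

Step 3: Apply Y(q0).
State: |10⟩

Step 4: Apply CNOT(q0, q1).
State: |11⟩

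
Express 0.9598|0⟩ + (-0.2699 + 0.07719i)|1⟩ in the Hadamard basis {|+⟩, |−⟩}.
(0.4878 + 0.05458i)|+⟩ + (0.8695 - 0.05458i)|−⟩

With |ψ⟩ = α|0⟩ + β|1⟩, the Hadamard-basis coefficients are ⟨+|ψ⟩ = (α + β)/√2 and ⟨−|ψ⟩ = (α − β)/√2.
Here α = 0.9598, β = (-0.2699 + 0.07719i): (α + β)/√2 = (0.4878 + 0.05458i), (α − β)/√2 = (0.8695 - 0.05458i).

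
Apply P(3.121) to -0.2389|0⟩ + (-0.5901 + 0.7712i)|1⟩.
-0.2389|0⟩ + (0.5741 - 0.7832i)|1⟩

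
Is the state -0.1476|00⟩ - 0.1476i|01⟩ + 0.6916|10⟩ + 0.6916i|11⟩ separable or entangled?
Separable

Writing the state as a|00⟩ + b|01⟩ + c|10⟩ + d|11⟩, it is a product state iff ad − bc = 0.
Here (a, b, c, d) = (-0.1476, -0.1476i, 0.6916, 0.6916i): ad − bc = (-0.1476)(0.6916i) − (-0.1476i)(0.6916) = 0, so the state is separable.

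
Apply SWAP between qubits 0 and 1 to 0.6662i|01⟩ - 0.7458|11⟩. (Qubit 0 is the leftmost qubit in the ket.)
0.6662i|10⟩ - 0.7458|11⟩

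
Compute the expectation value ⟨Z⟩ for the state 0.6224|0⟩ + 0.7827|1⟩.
-0.2252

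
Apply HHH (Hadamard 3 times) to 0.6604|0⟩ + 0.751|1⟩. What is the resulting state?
0.998|0⟩ - 0.06406|1⟩

H² = I, so H^3 = H: a single Hadamard. With (a, b) = (0.6604, 0.751), H gives ((a + b)/√2, (a − b)/√2) = (0.998, -0.06406).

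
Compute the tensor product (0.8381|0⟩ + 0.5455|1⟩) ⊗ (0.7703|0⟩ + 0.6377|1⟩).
0.6456|00⟩ + 0.5345|01⟩ + 0.4202|10⟩ + 0.3479|11⟩

amp(|b₁b₂…⟩) = product of the factor amplitudes for bits b₁, b₂, …; only kets whose every factor amplitude is nonzero survive.
|00⟩: (0.8381)(0.7703) = 0.6456
|01⟩: (0.8381)(0.6377) = 0.5345
|10⟩: (0.5455)(0.7703) = 0.4202
|11⟩: (0.5455)(0.6377) = 0.3479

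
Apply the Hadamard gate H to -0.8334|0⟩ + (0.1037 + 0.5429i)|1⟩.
(-0.516 + 0.3839i)|0⟩ + (-0.6626 - 0.3839i)|1⟩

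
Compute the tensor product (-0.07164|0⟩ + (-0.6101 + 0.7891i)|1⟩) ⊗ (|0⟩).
-0.07164|00⟩ + (-0.6101 + 0.7891i)|10⟩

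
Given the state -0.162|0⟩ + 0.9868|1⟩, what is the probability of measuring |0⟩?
0.02624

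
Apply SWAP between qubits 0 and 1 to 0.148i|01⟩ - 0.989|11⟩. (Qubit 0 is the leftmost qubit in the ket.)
0.148i|10⟩ - 0.989|11⟩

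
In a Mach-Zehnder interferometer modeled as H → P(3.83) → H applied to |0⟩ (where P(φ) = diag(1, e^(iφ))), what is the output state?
(0.1139 - 0.3177i)|0⟩ + (0.8861 + 0.3177i)|1⟩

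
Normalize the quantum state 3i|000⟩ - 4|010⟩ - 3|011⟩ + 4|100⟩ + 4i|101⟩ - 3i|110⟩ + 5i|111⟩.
0.3i|000⟩ - 0.4|010⟩ - 0.3|011⟩ + 0.4|100⟩ + 0.4i|101⟩ - 0.3i|110⟩ + (1/2)i|111⟩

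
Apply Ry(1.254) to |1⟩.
-0.5867|0⟩ + 0.8098|1⟩

Ry(1.254) = [[cos(θ/2), −sin(θ/2)], [sin(θ/2), cos(θ/2)]]; θ = 1.254, cos(θ/2) ≈ 0.809791, sin(θ/2) ≈ 0.586718.
With a = amp(|0⟩) = 0 and b = amp(|1⟩) = 1:
new amp(|0⟩) = (0.809791)·a + (-0.586718)·b = -0.5867
new amp(|1⟩) = (0.586718)·a + (0.809791)·b = 0.8098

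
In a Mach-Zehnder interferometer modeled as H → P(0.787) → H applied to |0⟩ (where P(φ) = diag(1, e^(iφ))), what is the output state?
(0.853 + 0.3541i)|0⟩ + (0.147 - 0.3541i)|1⟩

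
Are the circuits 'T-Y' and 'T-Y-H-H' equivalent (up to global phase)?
Yes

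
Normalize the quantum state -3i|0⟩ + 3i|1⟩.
-(1/√2)i|0⟩ + (1/√2)i|1⟩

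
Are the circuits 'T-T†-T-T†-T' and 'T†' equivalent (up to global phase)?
No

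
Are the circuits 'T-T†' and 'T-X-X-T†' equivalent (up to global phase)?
Yes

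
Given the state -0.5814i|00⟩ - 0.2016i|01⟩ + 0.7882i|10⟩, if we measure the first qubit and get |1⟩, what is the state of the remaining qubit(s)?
i|0⟩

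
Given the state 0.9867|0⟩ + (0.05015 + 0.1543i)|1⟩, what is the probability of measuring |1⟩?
0.02632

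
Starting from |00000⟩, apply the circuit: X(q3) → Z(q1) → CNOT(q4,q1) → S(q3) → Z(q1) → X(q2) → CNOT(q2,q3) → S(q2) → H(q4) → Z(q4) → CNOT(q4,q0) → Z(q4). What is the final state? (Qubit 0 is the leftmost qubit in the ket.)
-1/√2|00100⟩ - 1/√2|10101⟩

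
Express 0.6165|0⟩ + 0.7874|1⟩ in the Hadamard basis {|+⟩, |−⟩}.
0.9927|+⟩ - 0.1208|−⟩

With |ψ⟩ = α|0⟩ + β|1⟩, the Hadamard-basis coefficients are ⟨+|ψ⟩ = (α + β)/√2 and ⟨−|ψ⟩ = (α − β)/√2.
Here α = 0.6165, β = 0.7874: (α + β)/√2 = 0.9927, (α − β)/√2 = -0.1208.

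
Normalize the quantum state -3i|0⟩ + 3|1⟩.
-(1/√2)i|0⟩ + 1/√2|1⟩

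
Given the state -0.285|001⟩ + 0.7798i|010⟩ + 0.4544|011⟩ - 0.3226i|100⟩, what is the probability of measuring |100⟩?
0.1041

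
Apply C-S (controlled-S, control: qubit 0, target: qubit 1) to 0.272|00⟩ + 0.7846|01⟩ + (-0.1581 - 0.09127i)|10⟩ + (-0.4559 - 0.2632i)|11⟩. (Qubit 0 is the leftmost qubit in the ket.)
0.272|00⟩ + 0.7846|01⟩ + (-0.1581 - 0.09127i)|10⟩ + (0.2632 - 0.4559i)|11⟩

C-S leaves the control-|0⟩ kets |00⟩, |01⟩ unchanged and applies S to qubit 1 on the control-|1⟩ pair (|10⟩, |11⟩).
S = [[1, 0], [0, i]].
With a = amp(|10⟩) = (-0.1581 - 0.09127i) and b = amp(|11⟩) = (-0.4559 - 0.2632i):
new amp(|10⟩) = (1)·a = (-0.1581 - 0.09127i)
new amp(|11⟩) = (i)·b = (0.2632 - 0.4559i)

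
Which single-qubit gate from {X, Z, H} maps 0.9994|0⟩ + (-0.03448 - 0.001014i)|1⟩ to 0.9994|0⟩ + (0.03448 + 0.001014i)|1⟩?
Z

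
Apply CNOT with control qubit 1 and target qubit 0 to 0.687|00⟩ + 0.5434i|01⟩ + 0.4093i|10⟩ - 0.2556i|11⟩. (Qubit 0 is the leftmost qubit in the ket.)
0.687|00⟩ - 0.2556i|01⟩ + 0.4093i|10⟩ + 0.5434i|11⟩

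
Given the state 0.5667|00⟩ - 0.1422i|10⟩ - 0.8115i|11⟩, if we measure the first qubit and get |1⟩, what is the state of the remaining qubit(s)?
-0.1726i|0⟩ - 0.985i|1⟩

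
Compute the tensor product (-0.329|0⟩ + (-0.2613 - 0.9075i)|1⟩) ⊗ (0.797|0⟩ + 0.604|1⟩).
-0.2622|00⟩ - 0.1987|01⟩ + (-0.2083 - 0.7233i)|10⟩ + (-0.1578 - 0.5481i)|11⟩

amp(|b₁b₂…⟩) = product of the factor amplitudes for bits b₁, b₂, …; only kets whose every factor amplitude is nonzero survive.
|00⟩: (-0.329)(0.797) = -0.2622
|01⟩: (-0.329)(0.604) = -0.1987
|10⟩: (-0.2613 - 0.9075i)(0.797) = (-0.2083 - 0.7233i)
|11⟩: (-0.2613 - 0.9075i)(0.604) = (-0.1578 - 0.5481i)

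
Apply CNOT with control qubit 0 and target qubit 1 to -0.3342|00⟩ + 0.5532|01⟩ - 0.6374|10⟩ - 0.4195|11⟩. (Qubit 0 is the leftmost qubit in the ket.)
-0.3342|00⟩ + 0.5532|01⟩ - 0.4195|10⟩ - 0.6374|11⟩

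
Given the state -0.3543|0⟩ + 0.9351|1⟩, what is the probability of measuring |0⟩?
0.1255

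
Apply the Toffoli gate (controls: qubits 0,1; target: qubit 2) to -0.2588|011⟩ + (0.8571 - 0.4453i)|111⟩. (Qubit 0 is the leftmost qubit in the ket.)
-0.2588|011⟩ + (0.8571 - 0.4453i)|110⟩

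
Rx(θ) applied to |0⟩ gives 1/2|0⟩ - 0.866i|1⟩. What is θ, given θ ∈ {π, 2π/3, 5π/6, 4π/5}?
2π/3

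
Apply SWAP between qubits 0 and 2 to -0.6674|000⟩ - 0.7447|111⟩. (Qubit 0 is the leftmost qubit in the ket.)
-0.6674|000⟩ - 0.7447|111⟩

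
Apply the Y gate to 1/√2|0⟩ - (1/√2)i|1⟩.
-1/√2|0⟩ + (1/√2)i|1⟩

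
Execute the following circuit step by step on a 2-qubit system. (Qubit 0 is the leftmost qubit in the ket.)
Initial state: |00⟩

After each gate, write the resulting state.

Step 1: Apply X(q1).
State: |01⟩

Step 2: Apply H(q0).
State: 1/√2|01⟩ + 1/√2|11⟩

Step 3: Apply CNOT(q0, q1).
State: 1/√2|01⟩ + 1/√2|10⟩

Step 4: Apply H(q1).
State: 1/2|00⟩ - 1/2|01⟩ + 1/2|10⟩ + 1/2|11⟩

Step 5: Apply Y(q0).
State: -(1/2)i|00⟩ - (1/2)i|01⟩ + (1/2)i|10⟩ - (1/2)i|11⟩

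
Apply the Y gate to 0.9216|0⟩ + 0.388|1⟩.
-0.388i|0⟩ + 0.9216i|1⟩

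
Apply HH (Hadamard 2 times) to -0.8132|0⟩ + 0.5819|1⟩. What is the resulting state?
-0.8132|0⟩ + 0.5819|1⟩

H² = I, so an even number of Hadamards cancels: H^2 = I and the state is unchanged.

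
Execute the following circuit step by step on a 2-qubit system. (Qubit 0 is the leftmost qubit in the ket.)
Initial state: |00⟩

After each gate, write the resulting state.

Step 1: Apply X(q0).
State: |10⟩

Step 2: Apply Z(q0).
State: -|10⟩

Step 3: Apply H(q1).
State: -1/√2|10⟩ - 1/√2|11⟩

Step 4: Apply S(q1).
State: -1/√2|10⟩ - (1/√2)i|11⟩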